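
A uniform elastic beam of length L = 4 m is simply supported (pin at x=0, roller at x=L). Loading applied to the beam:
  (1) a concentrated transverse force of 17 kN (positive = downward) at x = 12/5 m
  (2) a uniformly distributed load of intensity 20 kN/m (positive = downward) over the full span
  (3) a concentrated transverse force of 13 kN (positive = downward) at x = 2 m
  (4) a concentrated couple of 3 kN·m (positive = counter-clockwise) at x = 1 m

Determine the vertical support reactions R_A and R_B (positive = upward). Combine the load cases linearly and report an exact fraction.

R_A = 1081/20 kN, R_B = 1119/20 kN

Load 1 — point force P=17 kN at a=12/5 m (b=L-a=8/5):
  R_A = Pb/L = 17·(8/5)/4 = 34/5 kN
  R_B = Pa/L = 17·(12/5)/4 = 51/5 kN
Load 2 — uniform load w=20 kN/m over full span:
  R_A = wL/2 = 20·4/2 = 40 kN
  R_B = wL/2 = 20·4/2 = 40 kN
Load 3 — point force P=13 kN at a=2 m (b=L-a=2):
  R_A = Pb/L = 13·2/4 = 13/2 kN
  R_B = Pa/L = 13·2/4 = 13/2 kN
Load 4 — applied couple M₀=3 kN·m at a=1 m (b=L-a=3):
  R_A = M₀/L = 3/4 kN
  R_B = -M₀/L = -3/4 kN
Superposition: R_A = 1081/20 kN, R_B = 1119/20 kN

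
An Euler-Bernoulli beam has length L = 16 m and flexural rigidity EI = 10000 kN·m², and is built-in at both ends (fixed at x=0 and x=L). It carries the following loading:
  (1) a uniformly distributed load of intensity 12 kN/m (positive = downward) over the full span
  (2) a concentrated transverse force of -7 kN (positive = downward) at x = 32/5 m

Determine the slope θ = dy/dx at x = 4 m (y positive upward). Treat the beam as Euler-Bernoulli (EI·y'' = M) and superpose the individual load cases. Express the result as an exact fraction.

Load 1 — uniform load w=12 kN/m over full span:
  θ_1 = -wx(L-x)(L-2x)/(12EI) = -12·4·(16-4)·(16-2·4)/(12·10000) = -24/625 rad
Load 2 — point force P=-7 kN at a=32/5 m (b=L-a=48/5):
  θ_2 = -Pb²x(2aL-(3a+b)x)/(2L³EI)  [x≤a] = -(-7)·(48/5)²·4·(2·(32/5)·16-(3·(32/5)+(48/5))·4)/(2·16³·10000) = 441/156250 rad
Superposition: θ = Σ θ_i = -5559/156250 rad ≈ -0.035578 rad

θ(4) = -5559/156250 rad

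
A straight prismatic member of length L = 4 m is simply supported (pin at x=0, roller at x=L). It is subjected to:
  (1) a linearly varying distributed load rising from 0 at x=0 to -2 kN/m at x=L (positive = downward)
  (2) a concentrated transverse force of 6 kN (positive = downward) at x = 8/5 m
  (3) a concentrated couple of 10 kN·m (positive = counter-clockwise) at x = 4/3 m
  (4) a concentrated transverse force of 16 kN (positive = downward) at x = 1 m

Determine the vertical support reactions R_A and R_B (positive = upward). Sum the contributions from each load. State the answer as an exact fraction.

R_A = 503/30 kN, R_B = 37/30 kN

Load 1 — triangular load w₀=-2 kN/m (0→w₀ over full span):
  R_A = w₀L/6 = (-2)·4/6 = -4/3 kN
  R_B = w₀L/3 = (-2)·4/3 = -8/3 kN
Load 2 — point force P=6 kN at a=8/5 m (b=L-a=12/5):
  R_A = Pb/L = 6·(12/5)/4 = 18/5 kN
  R_B = Pa/L = 6·(8/5)/4 = 12/5 kN
Load 3 — applied couple M₀=10 kN·m at a=4/3 m (b=L-a=8/3):
  R_A = M₀/L = 10/4 = 5/2 kN
  R_B = -M₀/L = -10/4 = -5/2 kN
Load 4 — point force P=16 kN at a=1 m (b=L-a=3):
  R_A = Pb/L = 16·3/4 = 12 kN
  R_B = Pa/L = 16·1/4 = 4 kN
Superposition: R_A = 503/30 kN, R_B = 37/30 kN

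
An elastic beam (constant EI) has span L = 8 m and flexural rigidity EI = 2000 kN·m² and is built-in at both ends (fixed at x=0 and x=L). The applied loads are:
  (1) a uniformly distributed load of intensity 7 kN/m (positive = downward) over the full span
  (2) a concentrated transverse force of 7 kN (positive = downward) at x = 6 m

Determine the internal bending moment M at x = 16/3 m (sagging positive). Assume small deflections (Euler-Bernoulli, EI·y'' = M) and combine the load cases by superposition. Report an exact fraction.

Load 1 — uniform load w=7 kN/m over full span:
  M_1 = wLx/2 - wL²/12 - wx²/2 = 7·8·(16/3)/2 - 7·8²/12 - 7·(16/3)²/2 = 112/9 kN·m
Load 2 — point force P=7 kN at a=6 m (b=L-a=2):
  M_2 = Pb²(3a+b)x/L³ - Pab²/L²  [x≤a] = 7·2²·(3·6+2)·(16/3)/8³ - 7·6·2²/8² = 77/24 kN·m
Superposition: M = Σ M_i = 1127/72 kN·m ≈ 15.652778 kN·m

M(16/3) = 1127/72 kN·m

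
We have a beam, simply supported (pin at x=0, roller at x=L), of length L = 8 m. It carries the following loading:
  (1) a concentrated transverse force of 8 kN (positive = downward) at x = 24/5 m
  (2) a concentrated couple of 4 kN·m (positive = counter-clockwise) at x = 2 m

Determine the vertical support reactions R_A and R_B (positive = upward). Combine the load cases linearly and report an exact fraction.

Load 1 — point force P=8 kN at a=24/5 m (b=L-a=16/5):
  R_A = Pb/L = 8·(16/5)/8 = 16/5 kN
  R_B = Pa/L = 8·(24/5)/8 = 24/5 kN
Load 2 — applied couple M₀=4 kN·m at a=2 m (b=L-a=6):
  R_A = M₀/L = 4/8 = 1/2 kN
  R_B = -M₀/L = -4/8 = -1/2 kN
Superposition: R_A = 37/10 kN, R_B = 43/10 kN

R_A = 37/10 kN, R_B = 43/10 kN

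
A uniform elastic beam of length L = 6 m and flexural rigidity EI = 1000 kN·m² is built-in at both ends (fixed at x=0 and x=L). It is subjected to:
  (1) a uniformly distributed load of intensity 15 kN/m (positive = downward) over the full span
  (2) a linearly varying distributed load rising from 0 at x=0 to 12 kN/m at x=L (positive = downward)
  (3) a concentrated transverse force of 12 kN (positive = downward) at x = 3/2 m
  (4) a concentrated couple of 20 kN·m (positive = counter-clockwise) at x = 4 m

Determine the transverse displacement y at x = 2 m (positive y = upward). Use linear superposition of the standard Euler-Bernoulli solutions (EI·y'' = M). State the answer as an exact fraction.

y(2) = -9361/135000 m

Load 1 — uniform load w=15 kN/m over full span:
  y_1 = -wx²(L-x)²/(24EI) = -15·2²·(6-2)²/(24·1000) = -1/25 m
Load 2 — triangular load w₀=12 kN/m (0→w₀ over full span):
  y_2 = -w₀x²(L-x)²(x+2L)/(120LEI) = -12·2²·(6-2)²·(2+2·6)/(120·6·1000) = -28/1875 m
Load 3 — point force P=12 kN at a=3/2 m (b=L-a=9/2):
  y_3 = -Pa²(L-x)²(3bL-(3b+a)(L-x))/(6L³EI)  [x>a] = -12·(3/2)²·(6-2)²·(3·(9/2)·6-(3·(9/2)+(3/2))·(6-2))/(6·6³·1000) = -7/1000 m
Load 4 — applied couple M₀=20 kN·m at a=4 m (b=L-a=2):
  y_4 = (R_Ax³/6 - M_Ax²/2)/EI  [x≤a] with R_A=40/9, M_A=20/3 = ((40/9)·2³/6 - (20/3)·2²/2)/1000 = -1/135 m
Superposition: y = Σ y_i = -9361/135000 m ≈ -0.069341 m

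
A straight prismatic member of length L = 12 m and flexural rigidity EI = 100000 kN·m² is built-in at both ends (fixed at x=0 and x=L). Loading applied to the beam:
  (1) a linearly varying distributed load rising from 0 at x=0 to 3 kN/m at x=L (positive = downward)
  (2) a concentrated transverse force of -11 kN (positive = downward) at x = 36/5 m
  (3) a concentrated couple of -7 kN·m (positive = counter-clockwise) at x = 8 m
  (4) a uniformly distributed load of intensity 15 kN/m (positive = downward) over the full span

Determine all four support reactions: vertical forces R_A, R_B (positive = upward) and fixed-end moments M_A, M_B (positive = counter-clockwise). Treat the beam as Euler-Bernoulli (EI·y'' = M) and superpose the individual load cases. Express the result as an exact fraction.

R_A = 102094/1125 kN, M_A = 67273/375 kN·m, R_B = 108281/1125 kN, M_B = -22824/125 kN·m

Load 1 — triangular load w₀=3 kN/m (0→w₀ over full span):
  R_A = 3w₀L/20 = 3·3·12/20 = 27/5 kN
  M_A = w₀L²/30 = 3·12²/30 = 72/5 kN·m
  R_B = 7w₀L/20 = 7·3·12/20 = 63/5 kN
  M_B = -w₀L²/20 = -3·12²/20 = -108/5 kN·m
Load 2 — point force P=-11 kN at a=36/5 m (b=L-a=24/5):
  R_A = Pb²(3a+b)/L³ = (-11)·(24/5)²·(3·(36/5)+(24/5))/12³ = -484/125 kN
  M_A = Pab²/L² = (-11)·(36/5)·(24/5)²/12² = -1584/125 kN·m
  R_B = Pa²(a+3b)/L³ = (-11)·(36/5)²·((36/5)+3·(24/5))/12³ = -891/125 kN
  M_B = -Pa²b/L² = -(-11)·(36/5)²·(24/5)/12² = 2376/125 kN·m
Load 3 — applied couple M₀=-7 kN·m at a=8 m (b=L-a=4):
  R_A = 6M₀ab/L³ = 6·(-7)·8·4/12³ = -7/9 kN
  M_A = M₀b(2a-b)/L² = (-7)·4·(2·8-4)/12² = -7/3 kN·m
  R_B = -6M₀ab/L³ = -6·(-7)·8·4/12³ = 7/9 kN
  M_B = M₀a(2b-a)/L² = (-7)·8·(2·4-8)/12² = 0 kN·m
Load 4 — uniform load w=15 kN/m over full span:
  R_A = wL/2 = 15·12/2 = 90 kN
  M_A = wL²/12 = 15·12²/12 = 180 kN·m
  R_B = wL/2 = 15·12/2 = 90 kN
  M_B = -wL²/12 = -15·12²/12 = -180 kN·m
Superposition: R_A = 102094/1125 kN, M_A = 67273/375 kN·m, R_B = 108281/1125 kN, M_B = -22824/125 kN·m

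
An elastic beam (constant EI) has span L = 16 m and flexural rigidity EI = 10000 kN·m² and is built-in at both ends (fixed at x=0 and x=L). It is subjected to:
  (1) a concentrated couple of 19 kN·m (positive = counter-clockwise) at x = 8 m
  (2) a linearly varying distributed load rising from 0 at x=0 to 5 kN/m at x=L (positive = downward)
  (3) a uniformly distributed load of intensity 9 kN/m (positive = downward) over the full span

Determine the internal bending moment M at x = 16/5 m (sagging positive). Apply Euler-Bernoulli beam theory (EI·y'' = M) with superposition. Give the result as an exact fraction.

M(16/5) = -3811/300 kN·m

Load 1 — applied couple M₀=19 kN·m at a=8 m (b=L-a=8):
  M_1 = R_Ax - M_A  [x≤a] with R_A=57/32, M_A=19/4 = (57/32)·(16/5) - (19/4) = 19/20 kN·m
Load 2 — triangular load w₀=5 kN/m (0→w₀ over full span):
  M_2 = 3w₀Lx/20 - w₀L²/30 - w₀x³/(6L) = 3·5·16·(16/5)/20 - 5·16²/30 - 5·(16/5)³/(6·16) = -448/75 kN·m
Load 3 — uniform load w=9 kN/m over full span:
  M_3 = wLx/2 - wL²/12 - wx²/2 = 9·16·(16/5)/2 - 9·16²/12 - 9·(16/5)²/2 = -192/25 kN·m
Superposition: M = Σ M_i = -3811/300 kN·m ≈ -12.703333 kN·m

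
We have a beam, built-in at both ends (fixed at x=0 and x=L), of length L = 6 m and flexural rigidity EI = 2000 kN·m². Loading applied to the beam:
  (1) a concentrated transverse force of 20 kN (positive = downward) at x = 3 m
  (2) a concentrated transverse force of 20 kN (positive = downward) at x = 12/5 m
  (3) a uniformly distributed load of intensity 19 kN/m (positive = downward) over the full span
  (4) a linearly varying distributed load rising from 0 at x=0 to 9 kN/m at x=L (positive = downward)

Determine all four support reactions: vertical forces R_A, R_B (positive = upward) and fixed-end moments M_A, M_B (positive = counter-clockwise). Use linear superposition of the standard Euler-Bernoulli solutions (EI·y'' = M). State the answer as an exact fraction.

R_A = 4403/50 kN, M_A = 2502/25 kN·m, R_B = 4647/50 kN, M_B = -2493/25 kN·m

Load 1 — point force P=20 kN at a=3 m (b=L-a=3):
  R_A = Pb²(3a+b)/L³ = 20·3²·(3·3+3)/6³ = 10 kN
  M_A = Pab²/L² = 20·3·3²/6² = 15 kN·m
  R_B = Pa²(a+3b)/L³ = 20·3²·(3+3·3)/6³ = 10 kN
  M_B = -Pa²b/L² = -20·3²·3/6² = -15 kN·m
Load 2 — point force P=20 kN at a=12/5 m (b=L-a=18/5):
  R_A = Pb²(3a+b)/L³ = 20·(18/5)²·(3·(12/5)+(18/5))/6³ = 324/25 kN
  M_A = Pab²/L² = 20·(12/5)·(18/5)²/6² = 432/25 kN·m
  R_B = Pa²(a+3b)/L³ = 20·(12/5)²·((12/5)+3·(18/5))/6³ = 176/25 kN
  M_B = -Pa²b/L² = -20·(12/5)²·(18/5)/6² = -288/25 kN·m
Load 3 — uniform load w=19 kN/m over full span:
  R_A = wL/2 = 19·6/2 = 57 kN
  M_A = wL²/12 = 19·6²/12 = 57 kN·m
  R_B = wL/2 = 19·6/2 = 57 kN
  M_B = -wL²/12 = -19·6²/12 = -57 kN·m
Load 4 — triangular load w₀=9 kN/m (0→w₀ over full span):
  R_A = 3w₀L/20 = 3·9·6/20 = 81/10 kN
  M_A = w₀L²/30 = 9·6²/30 = 54/5 kN·m
  R_B = 7w₀L/20 = 7·9·6/20 = 189/10 kN
  M_B = -w₀L²/20 = -9·6²/20 = -81/5 kN·m
Superposition: R_A = 4403/50 kN, M_A = 2502/25 kN·m, R_B = 4647/50 kN, M_B = -2493/25 kN·m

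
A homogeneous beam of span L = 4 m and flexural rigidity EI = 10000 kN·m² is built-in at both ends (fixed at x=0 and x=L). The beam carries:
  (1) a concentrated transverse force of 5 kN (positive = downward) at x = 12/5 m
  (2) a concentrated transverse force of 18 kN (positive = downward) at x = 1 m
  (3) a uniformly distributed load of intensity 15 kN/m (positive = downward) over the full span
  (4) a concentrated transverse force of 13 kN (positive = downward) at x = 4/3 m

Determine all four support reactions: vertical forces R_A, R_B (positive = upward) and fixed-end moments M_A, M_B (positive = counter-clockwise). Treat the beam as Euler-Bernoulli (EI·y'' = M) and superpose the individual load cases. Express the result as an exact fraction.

R_A = 611033/10800 kN, M_A = 214643/5400 kN·m, R_B = 425767/10800 kN, M_B = -162577/5400 kN·m

Load 1 — point force P=5 kN at a=12/5 m (b=L-a=8/5):
  R_A = Pb²(3a+b)/L³ = 5·(8/5)²·(3·(12/5)+(8/5))/4³ = 44/25 kN
  M_A = Pab²/L² = 5·(12/5)·(8/5)²/4² = 48/25 kN·m
  R_B = Pa²(a+3b)/L³ = 5·(12/5)²·((12/5)+3·(8/5))/4³ = 81/25 kN
  M_B = -Pa²b/L² = -5·(12/5)²·(8/5)/4² = -72/25 kN·m
Load 2 — point force P=18 kN at a=1 m (b=L-a=3):
  R_A = Pb²(3a+b)/L³ = 18·3²·(3·1+3)/4³ = 243/16 kN
  M_A = Pab²/L² = 18·1·3²/4² = 81/8 kN·m
  R_B = Pa²(a+3b)/L³ = 18·1²·(1+3·3)/4³ = 45/16 kN
  M_B = -Pa²b/L² = -18·1²·3/4² = -27/8 kN·m
Load 3 — uniform load w=15 kN/m over full span:
  R_A = wL/2 = 15·4/2 = 30 kN
  M_A = wL²/12 = 15·4²/12 = 20 kN·m
  R_B = wL/2 = 15·4/2 = 30 kN
  M_B = -wL²/12 = -15·4²/12 = -20 kN·m
Load 4 — point force P=13 kN at a=4/3 m (b=L-a=8/3):
  R_A = Pb²(3a+b)/L³ = 13·(8/3)²·(3·(4/3)+(8/3))/4³ = 260/27 kN
  M_A = Pab²/L² = 13·(4/3)·(8/3)²/4² = 208/27 kN·m
  R_B = Pa²(a+3b)/L³ = 13·(4/3)²·((4/3)+3·(8/3))/4³ = 91/27 kN
  M_B = -Pa²b/L² = -13·(4/3)²·(8/3)/4² = -104/27 kN·m
Superposition: R_A = 611033/10800 kN, M_A = 214643/5400 kN·m, R_B = 425767/10800 kN, M_B = -162577/5400 kN·m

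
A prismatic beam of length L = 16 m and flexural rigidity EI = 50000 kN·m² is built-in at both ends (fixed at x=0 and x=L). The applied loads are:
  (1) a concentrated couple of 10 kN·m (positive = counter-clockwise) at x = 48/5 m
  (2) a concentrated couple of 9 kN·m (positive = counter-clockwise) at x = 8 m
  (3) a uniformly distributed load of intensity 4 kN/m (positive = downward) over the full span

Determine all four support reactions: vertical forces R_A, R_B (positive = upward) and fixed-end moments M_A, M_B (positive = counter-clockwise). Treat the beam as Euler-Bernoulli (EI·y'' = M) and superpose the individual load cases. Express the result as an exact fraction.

Load 1 — applied couple M₀=10 kN·m at a=48/5 m (b=L-a=32/5):
  R_A = 6M₀ab/L³ = 6·10·(48/5)·(32/5)/16³ = 9/10 kN
  M_A = M₀b(2a-b)/L² = 10·(32/5)·(2·(48/5)-(32/5))/16² = 16/5 kN·m
  R_B = -6M₀ab/L³ = -6·10·(48/5)·(32/5)/16³ = -9/10 kN
  M_B = M₀a(2b-a)/L² = 10·(48/5)·(2·(32/5)-(48/5))/16² = 6/5 kN·m
Load 2 — applied couple M₀=9 kN·m at a=8 m (b=L-a=8):
  R_A = 6M₀ab/L³ = 6·9·8·8/16³ = 27/32 kN
  M_A = M₀b(2a-b)/L² = 9·8·(2·8-8)/16² = 9/4 kN·m
  R_B = -6M₀ab/L³ = -6·9·8·8/16³ = -27/32 kN
  M_B = M₀a(2b-a)/L² = 9·8·(2·8-8)/16² = 9/4 kN·m
Load 3 — uniform load w=4 kN/m over full span:
  R_A = wL/2 = 4·16/2 = 32 kN
  M_A = wL²/12 = 4·16²/12 = 256/3 kN·m
  R_B = wL/2 = 4·16/2 = 32 kN
  M_B = -wL²/12 = -4·16²/12 = -256/3 kN·m
Superposition: R_A = 5399/160 kN, M_A = 5447/60 kN·m, R_B = 4841/160 kN, M_B = -4913/60 kN·m

R_A = 5399/160 kN, M_A = 5447/60 kN·m, R_B = 4841/160 kN, M_B = -4913/60 kN·m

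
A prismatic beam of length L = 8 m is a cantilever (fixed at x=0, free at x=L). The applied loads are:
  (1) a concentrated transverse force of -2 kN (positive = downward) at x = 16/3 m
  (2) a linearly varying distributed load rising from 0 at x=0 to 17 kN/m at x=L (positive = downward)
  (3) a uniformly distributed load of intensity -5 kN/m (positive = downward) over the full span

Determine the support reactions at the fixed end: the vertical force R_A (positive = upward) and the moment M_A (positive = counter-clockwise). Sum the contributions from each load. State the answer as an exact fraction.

R_A = 26 kN, M_A = 192 kN·m

Load 1 — point force P=-2 kN at a=16/3 m (b=L-a=8/3):
  R_A = P = (-2) = -2 kN
  M_A = Pa = (-2)·(16/3) = -32/3 kN·m
Load 2 — triangular load w₀=17 kN/m (0→w₀ over full span):
  R_A = w₀L/2 = 17·8/2 = 68 kN
  M_A = w₀L²/3 = 17·8²/3 = 1088/3 kN·m
Load 3 — uniform load w=-5 kN/m over full span:
  R_A = wL = (-5)·8 = -40 kN
  M_A = wL²/2 = (-5)·8²/2 = -160 kN·m
Superposition: R_A = 26 kN, M_A = 192 kN·m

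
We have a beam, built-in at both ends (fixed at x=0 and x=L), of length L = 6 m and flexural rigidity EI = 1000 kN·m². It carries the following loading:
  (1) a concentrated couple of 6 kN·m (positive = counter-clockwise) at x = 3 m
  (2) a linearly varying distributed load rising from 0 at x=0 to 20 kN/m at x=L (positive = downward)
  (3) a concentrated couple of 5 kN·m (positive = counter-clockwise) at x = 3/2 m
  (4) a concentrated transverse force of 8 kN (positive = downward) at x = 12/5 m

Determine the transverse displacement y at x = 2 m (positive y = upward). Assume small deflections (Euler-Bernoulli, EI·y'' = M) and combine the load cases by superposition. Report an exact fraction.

y(2) = -68177/2250000 m

Load 1 — applied couple M₀=6 kN·m at a=3 m (b=L-a=3):
  y_1 = (R_Ax³/6 - M_Ax²/2)/EI  [x≤a] with R_A=3/2, M_A=3/2 = ((3/2)·2³/6 - (3/2)·2²/2)/1000 = -1/1000 m
Load 2 — triangular load w₀=20 kN/m (0→w₀ over full span):
  y_2 = -w₀x²(L-x)²(x+2L)/(120LEI) = -20·2²·(6-2)²·(2+2·6)/(120·6·1000) = -28/1125 m
Load 3 — applied couple M₀=5 kN·m at a=3/2 m (b=L-a=9/2):
  y_3 = (R_Ax³/6 - M_Ax²/2 - M₀(x-a)²/2)/EI  [x>a] with R_A=15/16, M_A=-15/16 = ((15/16)·2³/6 - (-15/16)·2²/2 - 5·(2-(3/2))²/2)/1000 = 1/400 m
Load 4 — point force P=8 kN at a=12/5 m (b=L-a=18/5):
  y_4 = -Pb²x²(3aL-(3a+b)x)/(6L³EI)  [x≤a] = -8·(18/5)²·2²·(3·(12/5)·6-(3·(12/5)+(18/5))·2)/(6·6³·1000) = -108/15625 m
Superposition: y = Σ y_i = -68177/2250000 m ≈ -0.030301 m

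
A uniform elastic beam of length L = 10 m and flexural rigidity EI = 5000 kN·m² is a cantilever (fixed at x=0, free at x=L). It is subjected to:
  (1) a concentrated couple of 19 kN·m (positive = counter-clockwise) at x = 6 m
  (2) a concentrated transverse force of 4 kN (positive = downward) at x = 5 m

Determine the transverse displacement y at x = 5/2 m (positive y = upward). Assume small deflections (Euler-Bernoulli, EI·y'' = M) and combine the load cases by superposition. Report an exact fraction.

Load 1 — applied couple M₀=19 kN·m at a=6 m (b=L-a=4):
  y_1 = M₀x²/(2EI)  [x≤a] = 19·(5/2)²/(2·5000) = 19/1600 m
Load 2 — point force P=4 kN at a=5 m (b=L-a=5):
  y_2 = -Px²(3a-x)/(6EI)  [x≤a] = -4·(5/2)²·(3·5-(5/2))/(6·5000) = -1/96 m
Superposition: y = Σ y_i = 7/4800 m ≈ 0.001458 m

y(5/2) = 7/4800 m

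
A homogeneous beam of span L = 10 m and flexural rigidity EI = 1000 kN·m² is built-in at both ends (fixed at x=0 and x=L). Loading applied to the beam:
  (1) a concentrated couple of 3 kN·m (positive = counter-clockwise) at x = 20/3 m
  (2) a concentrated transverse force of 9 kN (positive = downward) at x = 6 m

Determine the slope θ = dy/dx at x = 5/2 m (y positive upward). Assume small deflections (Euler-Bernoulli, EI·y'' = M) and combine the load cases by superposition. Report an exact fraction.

Load 1 — applied couple M₀=3 kN·m at a=20/3 m (b=L-a=10/3):
  θ_1 = (R_Ax²/2 - M_Ax)/EI  [x≤a] with R_A=2/5, M_A=1 = ((2/5)·(5/2)²/2 - 1·(5/2))/1000 = -1/800 rad
Load 2 — point force P=9 kN at a=6 m (b=L-a=4):
  θ_2 = -Pb²x(2aL-(3a+b)x)/(2L³EI)  [x≤a] = -9·4²·(5/2)·(2·6·10-(3·6+4)·(5/2))/(2·10³·1000) = -117/10000 rad
Superposition: θ = Σ θ_i = -259/20000 rad ≈ -0.012950 rad

θ(5/2) = -259/20000 rad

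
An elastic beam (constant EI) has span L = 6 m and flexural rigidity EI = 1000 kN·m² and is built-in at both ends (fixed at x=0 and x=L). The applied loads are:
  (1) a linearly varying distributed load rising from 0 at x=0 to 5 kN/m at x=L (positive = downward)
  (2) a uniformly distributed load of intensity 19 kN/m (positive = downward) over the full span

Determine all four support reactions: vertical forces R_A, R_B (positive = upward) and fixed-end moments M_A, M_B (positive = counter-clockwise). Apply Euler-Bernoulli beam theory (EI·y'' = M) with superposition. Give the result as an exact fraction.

R_A = 123/2 kN, M_A = 63 kN·m, R_B = 135/2 kN, M_B = -66 kN·m

Load 1 — triangular load w₀=5 kN/m (0→w₀ over full span):
  R_A = 3w₀L/20 = 3·5·6/20 = 9/2 kN
  M_A = w₀L²/30 = 5·6²/30 = 6 kN·m
  R_B = 7w₀L/20 = 7·5·6/20 = 21/2 kN
  M_B = -w₀L²/20 = -5·6²/20 = -9 kN·m
Load 2 — uniform load w=19 kN/m over full span:
  R_A = wL/2 = 19·6/2 = 57 kN
  M_A = wL²/12 = 19·6²/12 = 57 kN·m
  R_B = wL/2 = 19·6/2 = 57 kN
  M_B = -wL²/12 = -19·6²/12 = -57 kN·m
Superposition: R_A = 123/2 kN, M_A = 63 kN·m, R_B = 135/2 kN, M_B = -66 kN·m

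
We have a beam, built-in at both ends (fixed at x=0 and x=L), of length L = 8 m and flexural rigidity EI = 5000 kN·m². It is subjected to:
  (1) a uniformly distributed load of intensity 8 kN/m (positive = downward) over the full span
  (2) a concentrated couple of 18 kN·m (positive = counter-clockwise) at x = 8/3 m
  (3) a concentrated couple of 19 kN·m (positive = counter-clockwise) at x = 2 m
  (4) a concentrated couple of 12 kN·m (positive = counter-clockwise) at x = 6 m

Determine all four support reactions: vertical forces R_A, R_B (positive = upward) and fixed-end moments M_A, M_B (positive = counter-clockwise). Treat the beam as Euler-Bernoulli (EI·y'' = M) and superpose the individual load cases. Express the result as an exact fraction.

Load 1 — uniform load w=8 kN/m over full span:
  R_A = wL/2 = 8·8/2 = 32 kN
  M_A = wL²/12 = 8·8²/12 = 128/3 kN·m
  R_B = wL/2 = 8·8/2 = 32 kN
  M_B = -wL²/12 = -8·8²/12 = -128/3 kN·m
Load 2 — applied couple M₀=18 kN·m at a=8/3 m (b=L-a=16/3):
  R_A = 6M₀ab/L³ = 6·18·(8/3)·(16/3)/8³ = 3 kN
  M_A = M₀b(2a-b)/L² = 18·(16/3)·(2·(8/3)-(16/3))/8² = 0 kN·m
  R_B = -6M₀ab/L³ = -6·18·(8/3)·(16/3)/8³ = -3 kN
  M_B = M₀a(2b-a)/L² = 18·(8/3)·(2·(16/3)-(8/3))/8² = 6 kN·m
Load 3 — applied couple M₀=19 kN·m at a=2 m (b=L-a=6):
  R_A = 6M₀ab/L³ = 6·19·2·6/8³ = 171/64 kN
  M_A = M₀b(2a-b)/L² = 19·6·(2·2-6)/8² = -57/16 kN·m
  R_B = -6M₀ab/L³ = -6·19·2·6/8³ = -171/64 kN
  M_B = M₀a(2b-a)/L² = 19·2·(2·6-2)/8² = 95/16 kN·m
Load 4 — applied couple M₀=12 kN·m at a=6 m (b=L-a=2):
  R_A = 6M₀ab/L³ = 6·12·6·2/8³ = 27/16 kN
  M_A = M₀b(2a-b)/L² = 12·2·(2·6-2)/8² = 15/4 kN·m
  R_B = -6M₀ab/L³ = -6·12·6·2/8³ = -27/16 kN
  M_B = M₀a(2b-a)/L² = 12·6·(2·2-6)/8² = -9/4 kN·m
Superposition: R_A = 2519/64 kN, M_A = 2057/48 kN·m, R_B = 1577/64 kN, M_B = -1583/48 kN·m

R_A = 2519/64 kN, M_A = 2057/48 kN·m, R_B = 1577/64 kN, M_B = -1583/48 kN·m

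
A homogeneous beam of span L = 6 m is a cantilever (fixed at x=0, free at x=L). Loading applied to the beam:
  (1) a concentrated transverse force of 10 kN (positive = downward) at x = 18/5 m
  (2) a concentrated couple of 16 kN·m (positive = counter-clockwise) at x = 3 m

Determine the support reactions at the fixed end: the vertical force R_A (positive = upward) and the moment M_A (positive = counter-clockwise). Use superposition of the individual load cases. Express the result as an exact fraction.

R_A = 10 kN, M_A = 20 kN·m

Load 1 — point force P=10 kN at a=18/5 m (b=L-a=12/5):
  R_A = P = 10 kN
  M_A = Pa = 10·(18/5) = 36 kN·m
Load 2 — applied couple M₀=16 kN·m at a=3 m (b=L-a=3):
  R_A = 0 kN
  M_A = -M₀ = -16 kN·m
Superposition: R_A = 10 kN, M_A = 20 kN·m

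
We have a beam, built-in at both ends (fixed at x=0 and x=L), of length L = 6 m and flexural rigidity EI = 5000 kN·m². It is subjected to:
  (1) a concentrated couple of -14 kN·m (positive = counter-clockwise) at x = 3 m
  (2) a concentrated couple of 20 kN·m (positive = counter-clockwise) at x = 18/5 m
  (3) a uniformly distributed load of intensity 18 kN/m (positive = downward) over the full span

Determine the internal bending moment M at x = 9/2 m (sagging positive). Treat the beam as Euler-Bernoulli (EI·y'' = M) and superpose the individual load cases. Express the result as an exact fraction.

Load 1 — applied couple M₀=-14 kN·m at a=3 m (b=L-a=3):
  M_1 = R_Ax - M_A - M₀  [x>a] with R_A=-7/2, M_A=-7/2 = (-7/2)·(9/2) - (-7/2) - (-14) = 7/4 kN·m
Load 2 — applied couple M₀=20 kN·m at a=18/5 m (b=L-a=12/5):
  M_2 = R_Ax - M_A - M₀  [x>a] with R_A=24/5, M_A=32/5 = (24/5)·(9/2) - (32/5) - 20 = -24/5 kN·m
Load 3 — uniform load w=18 kN/m over full span:
  M_3 = wLx/2 - wL²/12 - wx²/2 = 18·6·(9/2)/2 - 18·6²/12 - 18·(9/2)²/2 = 27/4 kN·m
Superposition: M = Σ M_i = 37/10 kN·m ≈ 3.700000 kN·m

M(9/2) = 37/10 kN·m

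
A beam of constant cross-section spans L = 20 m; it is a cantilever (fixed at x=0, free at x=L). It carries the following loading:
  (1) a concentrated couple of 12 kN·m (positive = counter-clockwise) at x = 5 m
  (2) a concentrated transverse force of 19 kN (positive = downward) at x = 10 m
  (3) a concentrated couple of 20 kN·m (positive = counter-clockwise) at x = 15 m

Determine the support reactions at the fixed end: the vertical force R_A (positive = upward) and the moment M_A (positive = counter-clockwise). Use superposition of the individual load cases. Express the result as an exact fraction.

R_A = 19 kN, M_A = 158 kN·m

Load 1 — applied couple M₀=12 kN·m at a=5 m (b=L-a=15):
  R_A = 0 kN
  M_A = -M₀ = -12 kN·m
Load 2 — point force P=19 kN at a=10 m (b=L-a=10):
  R_A = P = 19 kN
  M_A = Pa = 19·10 = 190 kN·m
Load 3 — applied couple M₀=20 kN·m at a=15 m (b=L-a=5):
  R_A = 0 kN
  M_A = -M₀ = -20 kN·m
Superposition: R_A = 19 kN, M_A = 158 kN·m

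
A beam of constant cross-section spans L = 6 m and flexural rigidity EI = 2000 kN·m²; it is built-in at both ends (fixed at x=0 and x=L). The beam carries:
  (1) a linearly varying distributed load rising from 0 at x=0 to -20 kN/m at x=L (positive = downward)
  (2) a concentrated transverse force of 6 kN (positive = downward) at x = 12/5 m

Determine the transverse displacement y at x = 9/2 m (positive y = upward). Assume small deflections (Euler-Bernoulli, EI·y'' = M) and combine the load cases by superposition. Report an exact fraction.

Load 1 — triangular load w₀=-20 kN/m (0→w₀ over full span):
  y_1 = -w₀x²(L-x)²(x+2L)/(120LEI) = -(-20)·(9/2)²·(6-(9/2))²·((9/2)+2·6)/(120·6·2000) = 2673/256000 m
Load 2 — point force P=6 kN at a=12/5 m (b=L-a=18/5):
  y_2 = -Pa²(L-x)²(3bL-(3b+a)(L-x))/(6L³EI)  [x>a] = -6·(12/5)²·(6-(9/2))²·(3·(18/5)·6-(3·(18/5)+(12/5))·(6-(9/2)))/(6·6³·2000) = -27/20000 m
Superposition: y = Σ y_i = 11637/1280000 m ≈ 0.009091 m

y(9/2) = 11637/1280000 m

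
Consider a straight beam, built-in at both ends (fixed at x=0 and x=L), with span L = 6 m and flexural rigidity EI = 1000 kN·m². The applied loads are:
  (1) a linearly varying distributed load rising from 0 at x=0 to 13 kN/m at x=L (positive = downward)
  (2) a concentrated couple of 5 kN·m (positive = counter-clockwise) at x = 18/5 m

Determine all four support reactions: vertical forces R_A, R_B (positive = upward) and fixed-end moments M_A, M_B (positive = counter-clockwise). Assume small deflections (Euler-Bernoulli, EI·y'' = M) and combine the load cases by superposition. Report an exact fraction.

R_A = 129/10 kN, M_A = 86/5 kN·m, R_B = 261/10 kN, M_B = -114/5 kN·m

Load 1 — triangular load w₀=13 kN/m (0→w₀ over full span):
  R_A = 3w₀L/20 = 3·13·6/20 = 117/10 kN
  M_A = w₀L²/30 = 13·6²/30 = 78/5 kN·m
  R_B = 7w₀L/20 = 7·13·6/20 = 273/10 kN
  M_B = -w₀L²/20 = -13·6²/20 = -117/5 kN·m
Load 2 — applied couple M₀=5 kN·m at a=18/5 m (b=L-a=12/5):
  R_A = 6M₀ab/L³ = 6·5·(18/5)·(12/5)/6³ = 6/5 kN
  M_A = M₀b(2a-b)/L² = 5·(12/5)·(2·(18/5)-(12/5))/6² = 8/5 kN·m
  R_B = -6M₀ab/L³ = -6·5·(18/5)·(12/5)/6³ = -6/5 kN
  M_B = M₀a(2b-a)/L² = 5·(18/5)·(2·(12/5)-(18/5))/6² = 3/5 kN·m
Superposition: R_A = 129/10 kN, M_A = 86/5 kN·m, R_B = 261/10 kN, M_B = -114/5 kN·m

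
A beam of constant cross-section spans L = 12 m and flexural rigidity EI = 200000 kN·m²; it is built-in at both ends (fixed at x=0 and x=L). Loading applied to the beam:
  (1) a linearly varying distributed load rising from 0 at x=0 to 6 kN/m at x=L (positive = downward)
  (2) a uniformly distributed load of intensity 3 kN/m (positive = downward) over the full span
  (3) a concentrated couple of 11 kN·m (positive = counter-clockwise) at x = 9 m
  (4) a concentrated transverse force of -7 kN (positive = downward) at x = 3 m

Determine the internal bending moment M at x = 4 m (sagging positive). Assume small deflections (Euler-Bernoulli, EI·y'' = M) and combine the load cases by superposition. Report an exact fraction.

Load 1 — triangular load w₀=6 kN/m (0→w₀ over full span):
  M_1 = 3w₀Lx/20 - w₀L²/30 - w₀x³/(6L) = 3·6·12·4/20 - 6·12²/30 - 6·4³/(6·12) = 136/15 kN·m
Load 2 — uniform load w=3 kN/m over full span:
  M_2 = wLx/2 - wL²/12 - wx²/2 = 3·12·4/2 - 3·12²/12 - 3·4²/2 = 12 kN·m
Load 3 — applied couple M₀=11 kN·m at a=9 m (b=L-a=3):
  M_3 = R_Ax - M_A  [x≤a] with R_A=33/32, M_A=55/16 = (33/32)·4 - (55/16) = 11/16 kN·m
Load 4 — point force P=-7 kN at a=3 m (b=L-a=9):
  M_4 = Pa²(a+3b)(L-x)/L³ - Pa²b/L²  [x>a] = (-7)·3²·(3+3·9)·(12-4)/12³ - (-7)·3²·9/12² = -77/16 kN·m
Superposition: M = Σ M_i = 2033/120 kN·m ≈ 16.941667 kN·m

M(4) = 2033/120 kN·m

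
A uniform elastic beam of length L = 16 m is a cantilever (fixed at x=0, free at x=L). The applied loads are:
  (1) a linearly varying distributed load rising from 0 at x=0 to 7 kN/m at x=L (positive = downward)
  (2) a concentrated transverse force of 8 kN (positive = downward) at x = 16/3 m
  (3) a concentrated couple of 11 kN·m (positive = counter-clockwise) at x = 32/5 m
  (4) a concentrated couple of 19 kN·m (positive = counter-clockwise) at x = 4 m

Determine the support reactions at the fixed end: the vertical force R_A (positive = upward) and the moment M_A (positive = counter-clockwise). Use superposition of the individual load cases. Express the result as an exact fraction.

R_A = 64 kN, M_A = 610 kN·m

Load 1 — triangular load w₀=7 kN/m (0→w₀ over full span):
  R_A = w₀L/2 = 7·16/2 = 56 kN
  M_A = w₀L²/3 = 7·16²/3 = 1792/3 kN·m
Load 2 — point force P=8 kN at a=16/3 m (b=L-a=32/3):
  R_A = P = 8 kN
  M_A = Pa = 8·(16/3) = 128/3 kN·m
Load 3 — applied couple M₀=11 kN·m at a=32/5 m (b=L-a=48/5):
  R_A = 0 kN
  M_A = -M₀ = -11 kN·m
Load 4 — applied couple M₀=19 kN·m at a=4 m (b=L-a=12):
  R_A = 0 kN
  M_A = -M₀ = -19 kN·m
Superposition: R_A = 64 kN, M_A = 610 kN·m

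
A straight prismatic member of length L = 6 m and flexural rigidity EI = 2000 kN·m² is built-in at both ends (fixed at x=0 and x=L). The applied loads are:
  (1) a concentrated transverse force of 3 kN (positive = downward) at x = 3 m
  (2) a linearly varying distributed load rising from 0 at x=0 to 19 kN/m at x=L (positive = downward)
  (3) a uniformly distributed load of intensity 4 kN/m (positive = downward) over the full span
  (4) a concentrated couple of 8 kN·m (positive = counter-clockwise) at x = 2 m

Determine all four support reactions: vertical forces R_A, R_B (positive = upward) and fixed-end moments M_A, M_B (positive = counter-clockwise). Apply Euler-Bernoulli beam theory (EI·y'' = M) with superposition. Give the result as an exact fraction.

Load 1 — point force P=3 kN at a=3 m (b=L-a=3):
  R_A = Pb²(3a+b)/L³ = 3·3²·(3·3+3)/6³ = 3/2 kN
  M_A = Pab²/L² = 3·3·3²/6² = 9/4 kN·m
  R_B = Pa²(a+3b)/L³ = 3·3²·(3+3·3)/6³ = 3/2 kN
  M_B = -Pa²b/L² = -3·3²·3/6² = -9/4 kN·m
Load 2 — triangular load w₀=19 kN/m (0→w₀ over full span):
  R_A = 3w₀L/20 = 3·19·6/20 = 171/10 kN
  M_A = w₀L²/30 = 19·6²/30 = 114/5 kN·m
  R_B = 7w₀L/20 = 7·19·6/20 = 399/10 kN
  M_B = -w₀L²/20 = -19·6²/20 = -171/5 kN·m
Load 3 — uniform load w=4 kN/m over full span:
  R_A = wL/2 = 4·6/2 = 12 kN
  M_A = wL²/12 = 4·6²/12 = 12 kN·m
  R_B = wL/2 = 4·6/2 = 12 kN
  M_B = -wL²/12 = -4·6²/12 = -12 kN·m
Load 4 — applied couple M₀=8 kN·m at a=2 m (b=L-a=4):
  R_A = 6M₀ab/L³ = 6·8·2·4/6³ = 16/9 kN
  M_A = M₀b(2a-b)/L² = 8·4·(2·2-4)/6² = 0 kN·m
  R_B = -6M₀ab/L³ = -6·8·2·4/6³ = -16/9 kN
  M_B = M₀a(2b-a)/L² = 8·2·(2·4-2)/6² = 8/3 kN·m
Superposition: R_A = 1457/45 kN, M_A = 741/20 kN·m, R_B = 2323/45 kN, M_B = -2747/60 kN·m

R_A = 1457/45 kN, M_A = 741/20 kN·m, R_B = 2323/45 kN, M_B = -2747/60 kN·m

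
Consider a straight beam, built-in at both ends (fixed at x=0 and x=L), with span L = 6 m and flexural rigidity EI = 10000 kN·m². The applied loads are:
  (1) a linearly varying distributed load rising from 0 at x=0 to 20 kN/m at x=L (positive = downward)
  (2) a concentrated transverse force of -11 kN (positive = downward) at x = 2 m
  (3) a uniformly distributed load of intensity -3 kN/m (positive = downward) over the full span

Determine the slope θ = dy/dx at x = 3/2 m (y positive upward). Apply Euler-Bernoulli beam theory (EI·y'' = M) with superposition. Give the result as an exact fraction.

θ(3/2) = -377/640000 rad

Load 1 — triangular load w₀=20 kN/m (0→w₀ over full span):
  θ_1 = -w₀(2x(L-x)(L-2x)(x+2L)+x²(L-x)²)/(120LEI) = -20·(2·(3/2)·(6-(3/2))·(6-2·(3/2))·((3/2)+2·6)+(3/2)²·(6-(3/2))²)/(120·6·10000) = -1053/640000 rad
Load 2 — point force P=-11 kN at a=2 m (b=L-a=4):
  θ_2 = -Pb²x(2aL-(3a+b)x)/(2L³EI)  [x≤a] = -(-11)·4²·(3/2)·(2·2·6-(3·2+4)·(3/2))/(2·6³·10000) = 11/20000 rad
Load 3 — uniform load w=-3 kN/m over full span:
  θ_3 = -wx(L-x)(L-2x)/(12EI) = -(-3)·(3/2)·(6-(3/2))·(6-2·(3/2))/(12·10000) = 81/160000 rad
Superposition: θ = Σ θ_i = -377/640000 rad ≈ -0.000589 rad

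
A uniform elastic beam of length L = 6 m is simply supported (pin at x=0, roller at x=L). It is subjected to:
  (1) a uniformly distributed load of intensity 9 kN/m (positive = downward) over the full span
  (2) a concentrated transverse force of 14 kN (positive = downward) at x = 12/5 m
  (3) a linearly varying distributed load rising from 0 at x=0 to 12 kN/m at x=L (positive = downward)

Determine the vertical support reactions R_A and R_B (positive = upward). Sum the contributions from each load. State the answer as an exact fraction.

Load 1 — uniform load w=9 kN/m over full span:
  R_A = wL/2 = 9·6/2 = 27 kN
  R_B = wL/2 = 9·6/2 = 27 kN
Load 2 — point force P=14 kN at a=12/5 m (b=L-a=18/5):
  R_A = Pb/L = 14·(18/5)/6 = 42/5 kN
  R_B = Pa/L = 14·(12/5)/6 = 28/5 kN
Load 3 — triangular load w₀=12 kN/m (0→w₀ over full span):
  R_A = w₀L/6 = 12·6/6 = 12 kN
  R_B = w₀L/3 = 12·6/3 = 24 kN
Superposition: R_A = 237/5 kN, R_B = 283/5 kN

R_A = 237/5 kN, R_B = 283/5 kN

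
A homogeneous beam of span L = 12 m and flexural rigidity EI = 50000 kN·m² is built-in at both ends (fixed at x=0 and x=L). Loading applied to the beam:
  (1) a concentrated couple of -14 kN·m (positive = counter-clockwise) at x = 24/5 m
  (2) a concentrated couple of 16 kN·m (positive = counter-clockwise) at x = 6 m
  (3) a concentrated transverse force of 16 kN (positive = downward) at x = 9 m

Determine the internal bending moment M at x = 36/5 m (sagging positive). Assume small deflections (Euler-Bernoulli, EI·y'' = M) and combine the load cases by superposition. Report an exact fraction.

Load 1 — applied couple M₀=-14 kN·m at a=24/5 m (b=L-a=36/5):
  M_1 = R_Ax - M_A - M₀  [x>a] with R_A=-42/25, M_A=-42/25 = (-42/25)·(36/5) - (-42/25) - (-14) = 448/125 kN·m
Load 2 — applied couple M₀=16 kN·m at a=6 m (b=L-a=6):
  M_2 = R_Ax - M_A - M₀  [x>a] with R_A=2, M_A=4 = 2·(36/5) - 4 - 16 = -28/5 kN·m
Load 3 — point force P=16 kN at a=9 m (b=L-a=3):
  M_3 = Pb²(3a+b)x/L³ - Pab²/L²  [x≤a] = 16·3²·(3·9+3)·(36/5)/12³ - 16·9·3²/12² = 9 kN·m
Superposition: M = Σ M_i = 873/125 kN·m ≈ 6.984000 kN·m

M(36/5) = 873/125 kN·m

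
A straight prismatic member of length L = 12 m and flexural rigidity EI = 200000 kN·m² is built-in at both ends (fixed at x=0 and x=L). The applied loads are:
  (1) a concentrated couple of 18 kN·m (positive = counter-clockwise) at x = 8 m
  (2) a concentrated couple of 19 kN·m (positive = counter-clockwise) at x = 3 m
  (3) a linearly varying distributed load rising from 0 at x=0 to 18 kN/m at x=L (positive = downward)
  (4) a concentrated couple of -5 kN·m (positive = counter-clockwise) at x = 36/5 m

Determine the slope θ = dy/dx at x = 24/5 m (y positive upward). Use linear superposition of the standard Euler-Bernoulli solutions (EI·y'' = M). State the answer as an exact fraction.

Load 1 — applied couple M₀=18 kN·m at a=8 m (b=L-a=4):
  θ_1 = (R_Ax²/2 - M_Ax)/EI  [x≤a] with R_A=2, M_A=6 = (2·(24/5)²/2 - 6·(24/5))/200000 = -9/312500 rad
Load 2 — applied couple M₀=19 kN·m at a=3 m (b=L-a=9):
  θ_2 = (R_Ax²/2 - M_Ax - M₀(x-a))/EI  [x>a] with R_A=57/32, M_A=-57/16 = ((57/32)·(24/5)²/2 - (-57/16)·(24/5) - 19·((24/5)-3))/200000 = 171/10000000 rad
Load 3 — triangular load w₀=18 kN/m (0→w₀ over full span):
  θ_3 = -w₀(2x(L-x)(L-2x)(x+2L)+x²(L-x)²)/(120LEI) = -18·(2·(24/5)·(12-(24/5))·(12-2·(24/5))·((24/5)+2·12)+(24/5)²·(12-(24/5))²)/(120·12·200000) = -729/1953125 rad
Load 4 — applied couple M₀=-5 kN·m at a=36/5 m (b=L-a=24/5):
  θ_4 = (R_Ax²/2 - M_Ax)/EI  [x≤a] with R_A=-3/5, M_A=-8/5 = ((-3/5)·(24/5)²/2 - (-8/5)·(24/5))/200000 = 3/781250 rad
Superposition: θ = Σ θ_i = -95277/250000000 rad ≈ -0.000381 rad

θ(24/5) = -95277/250000000 rad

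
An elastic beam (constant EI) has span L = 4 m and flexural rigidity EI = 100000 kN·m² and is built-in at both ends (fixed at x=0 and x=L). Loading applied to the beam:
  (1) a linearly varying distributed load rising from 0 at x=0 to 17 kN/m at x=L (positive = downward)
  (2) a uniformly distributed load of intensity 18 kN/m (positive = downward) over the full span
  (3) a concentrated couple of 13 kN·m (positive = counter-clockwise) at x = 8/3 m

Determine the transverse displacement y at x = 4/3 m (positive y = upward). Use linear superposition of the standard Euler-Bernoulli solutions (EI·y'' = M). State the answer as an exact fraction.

Load 1 — triangular load w₀=17 kN/m (0→w₀ over full span):
  y_1 = -w₀x²(L-x)²(x+2L)/(120LEI) = -17·(4/3)²·(4-(4/3))²·((4/3)+2·4)/(120·4·100000) = -476/11390625 m
Load 2 — uniform load w=18 kN/m over full span:
  y_2 = -wx²(L-x)²/(24EI) = -18·(4/3)²·(4-(4/3))²/(24·100000) = -8/84375 m
Load 3 — applied couple M₀=13 kN·m at a=8/3 m (b=L-a=4/3):
  y_3 = (R_Ax³/6 - M_Ax²/2)/EI  [x≤a] with R_A=13/3, M_A=13/3 = ((13/3)·(4/3)³/6 - (13/3)·(4/3)²/2)/100000 = -13/607500 m
Superposition: y = Σ y_i = -7199/45562500 m ≈ -0.000158 m

y(4/3) = -7199/45562500 m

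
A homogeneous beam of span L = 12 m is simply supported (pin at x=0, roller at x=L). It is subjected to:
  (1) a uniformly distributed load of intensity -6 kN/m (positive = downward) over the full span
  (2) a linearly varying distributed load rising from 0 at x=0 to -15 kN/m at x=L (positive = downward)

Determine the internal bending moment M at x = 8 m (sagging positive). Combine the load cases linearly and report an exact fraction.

Load 1 — uniform load w=-6 kN/m over full span:
  M_1 = wx(L-x)/2 = (-6)·8·(12-8)/2 = -96 kN·m
Load 2 — triangular load w₀=-15 kN/m (0→w₀ over full span):
  M_2 = w₀Lx/6 - w₀x³/(6L) = (-15)·12·8/6 - (-15)·8³/(6·12) = -400/3 kN·m
Superposition: M = Σ M_i = -688/3 kN·m ≈ -229.333333 kN·m

M(8) = -688/3 kN·m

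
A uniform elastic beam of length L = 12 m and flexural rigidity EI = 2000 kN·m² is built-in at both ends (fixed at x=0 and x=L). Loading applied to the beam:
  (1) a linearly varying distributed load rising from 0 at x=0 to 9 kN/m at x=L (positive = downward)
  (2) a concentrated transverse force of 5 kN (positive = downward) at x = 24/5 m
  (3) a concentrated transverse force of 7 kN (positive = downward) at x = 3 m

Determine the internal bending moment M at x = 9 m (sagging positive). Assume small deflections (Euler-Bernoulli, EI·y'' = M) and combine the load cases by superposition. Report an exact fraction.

M(9) = 8271/800 kN·m

Load 1 — triangular load w₀=9 kN/m (0→w₀ over full span):
  M_1 = 3w₀Lx/20 - w₀L²/30 - w₀x³/(6L) = 3·9·12·9/20 - 9·12²/30 - 9·9³/(6·12) = 459/40 kN·m
Load 2 — point force P=5 kN at a=24/5 m (b=L-a=36/5):
  M_2 = Pa²(a+3b)(L-x)/L³ - Pa²b/L²  [x>a] = 5·(24/5)²·((24/5)+3·(36/5))·(12-9)/12³ - 5·(24/5)²·(36/5)/12² = -12/25 kN·m
Load 3 — point force P=7 kN at a=3 m (b=L-a=9):
  M_3 = Pa²(a+3b)(L-x)/L³ - Pa²b/L²  [x>a] = 7·3²·(3+3·9)·(12-9)/12³ - 7·3²·9/12² = -21/32 kN·m
Superposition: M = Σ M_i = 8271/800 kN·m ≈ 10.338750 kN·m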